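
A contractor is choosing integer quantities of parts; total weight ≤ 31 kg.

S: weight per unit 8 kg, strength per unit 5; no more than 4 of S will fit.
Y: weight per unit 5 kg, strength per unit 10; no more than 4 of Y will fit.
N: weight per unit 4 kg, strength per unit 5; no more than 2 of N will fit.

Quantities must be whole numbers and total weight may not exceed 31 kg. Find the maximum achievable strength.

50

4×Y and 1×N: weight 24 ≤ 31, strength 4·10 + 1·5 = 45.
4×Y and 2×N: weight 28 ≤ 31, strength 4·10 + 2·5 = 50.
Best is 50.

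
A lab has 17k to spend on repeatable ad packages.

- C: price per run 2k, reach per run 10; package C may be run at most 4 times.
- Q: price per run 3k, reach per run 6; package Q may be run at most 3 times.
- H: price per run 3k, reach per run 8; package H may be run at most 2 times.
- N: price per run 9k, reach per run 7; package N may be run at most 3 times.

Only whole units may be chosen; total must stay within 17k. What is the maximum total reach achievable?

C has the best ratio (10/2); taking only C gives at most 4×10 = 40 (stopped by the supply cap of 4).
Mixing does better — 4×C, 1×Q, and 2×H: price 17 ≤ 17, reach 4·10 + 1·6 + 2·8 = 62.

62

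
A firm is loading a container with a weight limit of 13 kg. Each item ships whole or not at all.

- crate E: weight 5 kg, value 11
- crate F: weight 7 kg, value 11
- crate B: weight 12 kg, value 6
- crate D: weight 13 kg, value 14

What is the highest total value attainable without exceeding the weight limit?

Take crate E and crate F: weight 5 + 7 = 12 ≤ 13, value 11 + 11 = 22.
No other feasible combination does better.

22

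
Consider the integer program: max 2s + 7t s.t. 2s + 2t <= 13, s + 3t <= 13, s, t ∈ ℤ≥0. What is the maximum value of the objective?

(s,t)=(1,4) is feasible, giving 30.
(s,t)=(0,4) is feasible, giving 28.
No feasible integer point exceeds 30.

30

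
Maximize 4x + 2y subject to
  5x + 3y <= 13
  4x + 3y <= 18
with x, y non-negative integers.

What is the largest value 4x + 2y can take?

(x,y)=(2,1): 5·2+3·1=13≤13, 4·2+3·1=11≤18, objective 10.
(x,y)=(1,2): 5·1+3·2=11≤13, 4·1+3·2=10≤18, objective 8.
The best lattice point is (2,1), giving 10.

10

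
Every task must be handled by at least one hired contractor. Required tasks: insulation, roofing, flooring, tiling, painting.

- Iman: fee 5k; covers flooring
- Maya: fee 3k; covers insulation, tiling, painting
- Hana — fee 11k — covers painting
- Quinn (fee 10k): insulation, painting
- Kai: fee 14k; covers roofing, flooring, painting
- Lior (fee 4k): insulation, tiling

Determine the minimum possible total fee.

The greedy cost-per-new-task heuristic would pick Maya, Iman, and Kai for 22, but a cheaper cover exists.
Choose Maya and Kai: together they cover insulation, roofing, flooring, tiling, painting — every task.
Total fee: 3 + 14 = 17.
No cover costs less than 17.

17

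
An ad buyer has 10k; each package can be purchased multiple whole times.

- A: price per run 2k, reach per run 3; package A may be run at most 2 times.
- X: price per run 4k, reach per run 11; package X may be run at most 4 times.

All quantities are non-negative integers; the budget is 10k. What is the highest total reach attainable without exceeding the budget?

25

Take 1×A and 2×X: price 10 ≤ 10, reach 1·3 + 2·11 = 25.
No other integer combination yields more.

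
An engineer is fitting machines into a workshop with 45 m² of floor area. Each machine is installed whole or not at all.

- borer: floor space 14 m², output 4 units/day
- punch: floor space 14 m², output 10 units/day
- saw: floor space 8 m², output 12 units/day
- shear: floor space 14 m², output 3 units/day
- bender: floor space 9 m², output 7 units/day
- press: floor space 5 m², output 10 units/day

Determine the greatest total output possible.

This is an integer program with binary decision variables.
punch + saw + shear + press: floor space 14 + 8 + 14 + 5 = 41 ≤ 45, output 10 + 12 + 3 + 10 = 35.
borer + punch + saw + press: floor space 14 + 14 + 8 + 5 = 41 ≤ 45, output 4 + 10 + 12 + 10 = 36.
punch + saw + bender + press: floor space 14 + 8 + 9 + 5 = 36 ≤ 45, output 10 + 12 + 7 + 10 = 39.
Best is punch, saw, bender, and press with total output 39.

39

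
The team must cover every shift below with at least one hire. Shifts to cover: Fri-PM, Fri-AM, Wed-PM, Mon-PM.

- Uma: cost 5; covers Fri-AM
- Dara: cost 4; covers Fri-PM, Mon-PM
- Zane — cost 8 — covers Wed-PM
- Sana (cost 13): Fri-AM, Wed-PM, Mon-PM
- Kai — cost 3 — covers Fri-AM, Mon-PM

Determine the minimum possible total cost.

15

Choose Dara, Zane, and Kai: together they cover Fri-PM, Fri-AM, Wed-PM, Mon-PM — every shift.
Total cost: 4 + 8 + 3 = 15.
No cover costs less than 15.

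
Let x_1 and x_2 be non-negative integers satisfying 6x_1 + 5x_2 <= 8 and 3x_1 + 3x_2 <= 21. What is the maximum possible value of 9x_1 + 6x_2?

9

The continuous relaxation peaks at (1.33, 0) with value 12.00; rounding to a feasible lattice point costs some objective.
(x_1,x_2)=(1,0): 6·1+5·0=6≤8, 3·1+3·0=3≤21, objective 9.
(x_1,x_2)=(0,1): 6·0+5·1=5≤8, 3·0+3·1=3≤21, objective 6.
(x_1,x_2)=(0,0): 6·0+5·0=0≤8, 3·0+3·0=0≤21, objective 0.
Maximum is 9 at (x_1,x_2)=(1,0).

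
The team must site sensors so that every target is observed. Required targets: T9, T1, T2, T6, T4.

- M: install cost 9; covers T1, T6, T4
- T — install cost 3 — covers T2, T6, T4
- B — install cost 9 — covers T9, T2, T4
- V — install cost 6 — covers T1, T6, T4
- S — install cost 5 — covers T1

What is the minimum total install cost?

This is an integer covering problem.
The greedy cost-per-new-target heuristic would pick T, S, and B for 17, but a cheaper cover exists.
Choose B and V: together they cover T9, T1, T2, T6, T4 — every target.
Total install cost: 9 + 6 = 15.
No cover costs less than 15.

15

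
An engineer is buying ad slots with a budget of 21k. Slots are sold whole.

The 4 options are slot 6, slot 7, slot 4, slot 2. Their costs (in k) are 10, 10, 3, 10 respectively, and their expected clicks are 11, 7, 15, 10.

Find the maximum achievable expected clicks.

This is an integer program with binary decision variables.
Allowing fractional choices, the relaxed optimum would be about 34.0, but ad slots are indivisible.
slot 4 + slot 2: cost 3 + 10 = 13 ≤ 21, expected clicks 15 + 10 = 25.
slot 7 + slot 4: cost 10 + 3 = 13 ≤ 21, expected clicks 7 + 15 = 22.
slot 6 + slot 4: cost 10 + 3 = 13 ≤ 21, expected clicks 11 + 15 = 26.
Best is slot 6 and slot 4 with total expected clicks 26.

26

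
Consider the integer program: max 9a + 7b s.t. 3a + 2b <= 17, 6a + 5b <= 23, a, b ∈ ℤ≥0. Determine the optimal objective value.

34

(a,b)=(3,1): 3·3+2·1=11≤17, 6·3+5·1=23≤23, objective 34.
(a,b)=(2,2): 3·2+2·2=10≤17, 6·2+5·2=22≤23, objective 32.
(a,b)=(3,0): 3·3+2·0=9≤17, 6·3+5·0=18≤23, objective 27.
(a,b)=(2,1): 3·2+2·1=8≤17, 6·2+5·1=17≤23, objective 25.
No feasible integer point exceeds 34.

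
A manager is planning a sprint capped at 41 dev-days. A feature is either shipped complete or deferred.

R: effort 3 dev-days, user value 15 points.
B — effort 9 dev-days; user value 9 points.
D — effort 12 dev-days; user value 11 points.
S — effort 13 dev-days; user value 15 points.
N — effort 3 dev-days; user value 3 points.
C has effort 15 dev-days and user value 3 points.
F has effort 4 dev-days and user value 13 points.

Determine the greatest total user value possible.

63

R + B + D + S + F: effort 3 + 9 + 12 + 13 + 4 = 41 ≤ 41, user value 15 + 9 + 11 + 15 + 13 = 63.
R + B + S + N + F: effort 3 + 9 + 13 + 3 + 4 = 32 ≤ 41, user value 15 + 9 + 15 + 3 + 13 = 55.
R + D + S + N + F: effort 3 + 12 + 13 + 3 + 4 = 35 ≤ 41, user value 15 + 11 + 15 + 3 + 13 = 57.
Best is R, B, D, S, and F with total user value 63.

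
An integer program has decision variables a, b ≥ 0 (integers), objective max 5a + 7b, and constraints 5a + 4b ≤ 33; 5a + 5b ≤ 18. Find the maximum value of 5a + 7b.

The continuous relaxation peaks at (0, 3.6) with value 25.20; rounding to a feasible lattice point costs some objective.
(a,b)=(0,3): 5·0+4·3=12≤33, 5·0+5·3=15≤18, objective 21.
(a,b)=(1,2): 5·1+4·2=13≤33, 5·1+5·2=15≤18, objective 19.
(a,b)=(0,2): 5·0+4·2=8≤33, 5·0+5·2=10≤18, objective 14.
The best lattice point is (0,3), giving 21.

21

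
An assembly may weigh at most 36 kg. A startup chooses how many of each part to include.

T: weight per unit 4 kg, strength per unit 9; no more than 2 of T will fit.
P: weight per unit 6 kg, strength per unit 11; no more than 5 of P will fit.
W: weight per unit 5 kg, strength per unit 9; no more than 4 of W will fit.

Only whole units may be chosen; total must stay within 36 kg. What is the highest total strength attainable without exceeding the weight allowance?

T has the best ratio (9/4); taking only T gives at most 2×9 = 18 (stopped by the supply cap of 2).
Mixing does better — 2×T, 3×P, and 2×W: weight 36 ≤ 36, strength 2·9 + 3·11 + 2·9 = 69.

69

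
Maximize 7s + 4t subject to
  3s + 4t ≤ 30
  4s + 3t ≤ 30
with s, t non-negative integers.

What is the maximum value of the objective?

50

(s,t)=(6,2): 3·6+4·2=26≤30, 4·6+3·2=30≤30, objective 50.
(s,t)=(7,0): 3·7+4·0=21≤30, 4·7+3·0=28≤30, objective 49.
(s,t)=(5,3): 3·5+4·3=27≤30, 4·5+3·3=29≤30, objective 47.
The best lattice point is (6,2), giving 50.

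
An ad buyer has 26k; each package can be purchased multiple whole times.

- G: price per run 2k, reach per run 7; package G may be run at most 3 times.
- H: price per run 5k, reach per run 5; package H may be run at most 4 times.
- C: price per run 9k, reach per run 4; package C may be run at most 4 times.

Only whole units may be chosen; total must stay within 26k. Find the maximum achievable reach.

3×G and 3×H: price 21 ≤ 26, reach 3·7 + 3·5 = 36.
3×G and 4×H: price 26 ≤ 26, reach 3·7 + 4·5 = 41.
Best is 41.

41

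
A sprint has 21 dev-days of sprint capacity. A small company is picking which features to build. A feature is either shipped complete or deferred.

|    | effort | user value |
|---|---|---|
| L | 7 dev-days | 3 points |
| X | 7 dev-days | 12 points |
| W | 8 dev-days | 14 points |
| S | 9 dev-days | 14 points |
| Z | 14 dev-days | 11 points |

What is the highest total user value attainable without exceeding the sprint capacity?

W + S: effort 8 + 9 = 17 ≤ 21, user value 14 + 14 = 28.
X + W: effort 7 + 8 = 15 ≤ 21, user value 12 + 14 = 26.
Best is W and S with total user value 28.

28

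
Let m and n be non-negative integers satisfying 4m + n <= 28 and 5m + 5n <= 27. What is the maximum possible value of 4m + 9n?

45

Relaxing integrality, the LP optimum is 48.60 at (m,n) = (0, 5.4), which is not an integer point.
(m,n)=(0,5): 4·0+1·5=5≤28, 5·0+5·5=25≤27, objective 45.
(m,n)=(1,4): 4·1+1·4=8≤28, 5·1+5·4=25≤27, objective 40.
(m,n)=(0,4): 4·0+1·4=4≤28, 5·0+5·4=20≤27, objective 36.
No feasible integer point exceeds 45.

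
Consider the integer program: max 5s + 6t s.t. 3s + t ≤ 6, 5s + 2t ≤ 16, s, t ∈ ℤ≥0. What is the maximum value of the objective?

(s,t)=(0,6): 3·0+1·6=6≤6, 5·0+2·6=12≤16, objective 36.
(s,t)=(0,5): 3·0+1·5=5≤6, 5·0+2·5=10≤16, objective 30.
Maximum is 36 at (s,t)=(0,6).

36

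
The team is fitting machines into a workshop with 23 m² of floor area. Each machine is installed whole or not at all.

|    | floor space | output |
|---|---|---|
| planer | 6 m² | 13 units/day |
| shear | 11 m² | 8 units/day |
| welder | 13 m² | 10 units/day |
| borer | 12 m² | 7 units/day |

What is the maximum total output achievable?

23

planer + shear: floor space 6 + 11 = 17 ≤ 23, output 13 + 8 = 21.
planer + borer: floor space 6 + 12 = 18 ≤ 23, output 13 + 7 = 20.
planer + welder: floor space 6 + 13 = 19 ≤ 23, output 13 + 10 = 23.
Best is planer and welder with total output 23.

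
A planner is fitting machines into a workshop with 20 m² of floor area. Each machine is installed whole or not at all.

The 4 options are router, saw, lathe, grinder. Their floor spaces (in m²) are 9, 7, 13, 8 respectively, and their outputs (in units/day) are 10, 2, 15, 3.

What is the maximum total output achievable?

17

Take saw and lathe: floor space 7 + 13 = 20 ≤ 20, output 2 + 15 = 17.
No other feasible combination does better.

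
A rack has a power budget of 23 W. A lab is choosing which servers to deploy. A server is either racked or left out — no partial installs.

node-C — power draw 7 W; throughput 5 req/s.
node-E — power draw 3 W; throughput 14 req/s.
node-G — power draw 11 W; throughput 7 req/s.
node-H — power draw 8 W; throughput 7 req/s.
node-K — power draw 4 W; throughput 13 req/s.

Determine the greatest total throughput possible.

39

Allowing fractional choices, the relaxed optimum would be about 39.6, but servers are indivisible.
node-C + node-E + node-H + node-K: power draw 7 + 3 + 8 + 4 = 22 ≤ 23, throughput 5 + 14 + 7 + 13 = 39.
node-E + node-H + node-K: power draw 3 + 8 + 4 = 15 ≤ 23, throughput 14 + 7 + 13 = 34.
Best is node-C, node-E, node-H, and node-K with total throughput 39.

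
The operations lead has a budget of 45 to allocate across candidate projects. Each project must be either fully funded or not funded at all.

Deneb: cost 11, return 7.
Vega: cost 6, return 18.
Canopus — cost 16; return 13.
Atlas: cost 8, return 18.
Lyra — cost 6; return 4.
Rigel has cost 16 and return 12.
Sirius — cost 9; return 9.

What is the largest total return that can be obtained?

62

Allowing fractional choices, the relaxed optimum would be about 62.5, but projects are indivisible.
Vega + Canopus + Atlas + Sirius: cost 6 + 16 + 8 + 9 = 39 ≤ 45, return 18 + 13 + 18 + 9 = 58.
Vega + Atlas + Lyra + Rigel + Sirius: cost 6 + 8 + 6 + 16 + 9 = 45 ≤ 45, return 18 + 18 + 4 + 12 + 9 = 61.
Vega + Canopus + Atlas + Lyra + Sirius: cost 6 + 16 + 8 + 6 + 9 = 45 ≤ 45, return 18 + 13 + 18 + 4 + 9 = 62.
Best is Vega, Canopus, Atlas, Lyra, and Sirius with total return 62.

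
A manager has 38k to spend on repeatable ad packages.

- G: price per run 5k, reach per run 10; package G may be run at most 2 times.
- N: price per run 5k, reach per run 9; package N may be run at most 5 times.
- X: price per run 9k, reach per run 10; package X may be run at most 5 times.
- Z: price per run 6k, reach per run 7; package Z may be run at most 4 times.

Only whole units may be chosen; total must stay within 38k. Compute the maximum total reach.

65

Take 2×G and 5×N: price 35 ≤ 38, reach 2·10 + 5·9 = 65.
G has the best ratio (10/5) and is taken to its limit of 2; remaining capacity is filled optimally with the others.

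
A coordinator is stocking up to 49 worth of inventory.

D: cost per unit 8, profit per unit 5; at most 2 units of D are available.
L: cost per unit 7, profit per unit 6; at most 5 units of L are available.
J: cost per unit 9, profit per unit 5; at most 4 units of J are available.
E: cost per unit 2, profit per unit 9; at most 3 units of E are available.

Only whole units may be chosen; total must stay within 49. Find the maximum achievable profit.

Take 1×D, 5×L, and 3×E: cost 49 ≤ 49, profit 1·5 + 5·6 + 3·9 = 62.
E has the best ratio (9/2) and is taken to its limit of 3; remaining capacity is filled optimally with the others.

62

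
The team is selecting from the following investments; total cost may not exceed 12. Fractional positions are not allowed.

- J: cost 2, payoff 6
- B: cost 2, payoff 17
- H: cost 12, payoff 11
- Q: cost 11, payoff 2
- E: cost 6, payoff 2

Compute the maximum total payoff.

Allowing fractional choices, the relaxed optimum would be about 30.3, but investments are indivisible.
J + B: cost 2 + 2 = 4 ≤ 12, payoff 6 + 17 = 23.
J + B + E: cost 2 + 2 + 6 = 10 ≤ 12, payoff 6 + 17 + 2 = 25.
B + E: cost 2 + 6 = 8 ≤ 12, payoff 17 + 2 = 19.
Best is J, B, and E with total payoff 25.

25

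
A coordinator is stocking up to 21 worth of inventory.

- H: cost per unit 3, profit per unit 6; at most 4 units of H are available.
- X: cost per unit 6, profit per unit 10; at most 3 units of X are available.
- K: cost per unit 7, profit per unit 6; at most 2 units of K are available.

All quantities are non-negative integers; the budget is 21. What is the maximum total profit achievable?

38

This is a bounded integer knapsack.
Take 3×H and 2×X: cost 21 ≤ 21, profit 3·6 + 2·10 = 38.
No other integer combination yields more.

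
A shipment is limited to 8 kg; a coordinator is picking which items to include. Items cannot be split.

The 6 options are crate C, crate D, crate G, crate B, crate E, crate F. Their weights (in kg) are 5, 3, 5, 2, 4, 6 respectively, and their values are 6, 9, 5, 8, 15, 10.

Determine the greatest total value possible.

crate B + crate E: weight 2 + 4 = 6 ≤ 8, value 8 + 15 = 23.
crate B + crate F: weight 2 + 6 = 8 ≤ 8, value 8 + 10 = 18.
crate D + crate E: weight 3 + 4 = 7 ≤ 8, value 9 + 15 = 24.
Best is crate D and crate E with total value 24.

24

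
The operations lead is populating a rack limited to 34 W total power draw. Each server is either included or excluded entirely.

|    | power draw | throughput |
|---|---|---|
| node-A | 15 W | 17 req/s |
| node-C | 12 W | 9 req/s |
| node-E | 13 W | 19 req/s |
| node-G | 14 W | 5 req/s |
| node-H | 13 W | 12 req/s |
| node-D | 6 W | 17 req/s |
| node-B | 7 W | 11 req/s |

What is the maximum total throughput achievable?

This is an integer program with binary decision variables.
Allowing fractional choices, the relaxed optimum would be about 56.1, but servers are indivisible.
node-E + node-H + node-D: power draw 13 + 13 + 6 = 32 ≤ 34, throughput 19 + 12 + 17 = 48.
node-A + node-E + node-D: power draw 15 + 13 + 6 = 34 ≤ 34, throughput 17 + 19 + 17 = 53.
node-E + node-D + node-B: power draw 13 + 6 + 7 = 26 ≤ 34, throughput 19 + 17 + 11 = 47.
Best is node-A, node-E, and node-D with total throughput 53.

53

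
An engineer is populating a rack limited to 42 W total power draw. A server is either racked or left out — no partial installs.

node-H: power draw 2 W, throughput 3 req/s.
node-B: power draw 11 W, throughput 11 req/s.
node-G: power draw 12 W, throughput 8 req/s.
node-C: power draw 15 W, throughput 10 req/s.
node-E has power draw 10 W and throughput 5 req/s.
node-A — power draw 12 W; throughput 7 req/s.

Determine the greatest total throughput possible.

This is a 0-1 knapsack instance.
node-H + node-B + node-G + node-C: power draw 2 + 11 + 12 + 15 = 40 ≤ 42, throughput 3 + 11 + 8 + 10 = 32.
node-H + node-B + node-G + node-A: power draw 2 + 11 + 12 + 12 = 37 ≤ 42, throughput 3 + 11 + 8 + 7 = 29.
node-H + node-B + node-C + node-A: power draw 2 + 11 + 15 + 12 = 40 ≤ 42, throughput 3 + 11 + 10 + 7 = 31.
Best is node-H, node-B, node-G, and node-C with total throughput 32.

32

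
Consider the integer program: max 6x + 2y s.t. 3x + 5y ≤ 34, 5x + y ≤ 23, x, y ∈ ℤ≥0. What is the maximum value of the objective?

30

Relaxing integrality, the LP optimum is 31.27 at (x,y) = (3.68, 4.59), which is not an integer point.
(x,y)=(4,3) is feasible, giving 30.
(x,y)=(4,2) is feasible, giving 28.
(x,y)=(3,5) is feasible, giving 28.
The best lattice point is (4,3), giving 30.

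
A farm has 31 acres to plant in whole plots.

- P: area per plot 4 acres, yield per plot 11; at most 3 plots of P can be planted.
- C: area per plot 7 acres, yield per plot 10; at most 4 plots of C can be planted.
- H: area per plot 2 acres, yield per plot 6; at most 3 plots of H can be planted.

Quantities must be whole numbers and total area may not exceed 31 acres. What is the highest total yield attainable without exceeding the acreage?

65

H has the best ratio (6/2); taking only H gives at most 3×6 = 18 (stopped by the supply cap of 3).
Mixing does better — 3×P, 2×C, and 2×H: area 30 ≤ 31, yield 3·11 + 2·10 + 2·6 = 65.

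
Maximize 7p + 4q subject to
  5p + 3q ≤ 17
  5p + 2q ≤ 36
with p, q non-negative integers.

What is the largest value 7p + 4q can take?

23

(p,q)=(1,4): 5·1+3·4=17≤17, 5·1+2·4=13≤36, objective 23.
(p,q)=(3,0): 5·3+3·0=15≤17, 5·3+2·0=15≤36, objective 21.
(p,q)=(0,5): 5·0+3·5=15≤17, 5·0+2·5=10≤36, objective 20.
Maximum is 23 at (p,q)=(1,4).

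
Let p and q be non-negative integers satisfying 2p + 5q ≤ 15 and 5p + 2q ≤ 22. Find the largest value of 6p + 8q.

32

(p,q)=(4,1): 2·4+5·1=13≤15, 5·4+2·1=22≤22, objective 32.
(p,q)=(2,2): 2·2+5·2=14≤15, 5·2+2·2=14≤22, objective 28.
(p,q)=(3,1): 2·3+5·1=11≤15, 5·3+2·1=17≤22, objective 26.
The best lattice point is (4,1), giving 32.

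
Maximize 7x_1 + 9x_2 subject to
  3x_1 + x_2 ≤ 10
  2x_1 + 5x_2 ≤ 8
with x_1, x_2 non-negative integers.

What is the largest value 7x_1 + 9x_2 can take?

21

(x_1,x_2)=(3,0) is feasible, giving 21.
(x_1,x_2)=(2,0) is feasible, giving 14.
No feasible integer point exceeds 21.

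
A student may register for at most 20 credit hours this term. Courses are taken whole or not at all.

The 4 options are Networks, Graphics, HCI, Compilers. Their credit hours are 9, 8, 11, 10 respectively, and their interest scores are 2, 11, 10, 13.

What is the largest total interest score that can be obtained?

24

Treat it as a binary knapsack problem.
Take Graphics and Compilers: credit hours 8 + 10 = 18 ≤ 20, interest score 11 + 13 = 24.
No other feasible combination does better.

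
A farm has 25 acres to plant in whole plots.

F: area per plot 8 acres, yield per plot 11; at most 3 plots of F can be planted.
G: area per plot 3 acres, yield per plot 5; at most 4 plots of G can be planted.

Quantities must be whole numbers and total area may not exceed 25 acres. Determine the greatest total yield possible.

G has the best ratio (5/3); taking only G gives at most 4×5 = 20 (stopped by the supply cap of 4).
Mixing does better — 2×F and 3×G: area 25 ≤ 25, yield 2·11 + 3·5 = 37.

37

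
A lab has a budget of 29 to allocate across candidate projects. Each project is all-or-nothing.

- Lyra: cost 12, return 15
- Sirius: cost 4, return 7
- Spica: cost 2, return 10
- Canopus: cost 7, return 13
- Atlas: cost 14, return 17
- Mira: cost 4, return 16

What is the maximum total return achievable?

61

Lyra + Sirius + Spica + Canopus + Mira: cost 12 + 4 + 2 + 7 + 4 = 29 ≤ 29, return 15 + 7 + 10 + 13 + 16 = 61.
Lyra + Spica + Canopus + Mira: cost 12 + 2 + 7 + 4 = 25 ≤ 29, return 15 + 10 + 13 + 16 = 54.
Spica + Canopus + Atlas + Mira: cost 2 + 7 + 14 + 4 = 27 ≤ 29, return 10 + 13 + 17 + 16 = 56.
Best is Lyra, Sirius, Spica, Canopus, and Mira with total return 61.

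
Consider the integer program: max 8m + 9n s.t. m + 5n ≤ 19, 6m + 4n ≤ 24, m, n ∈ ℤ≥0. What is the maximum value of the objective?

43

The continuous relaxation peaks at (1.69, 3.46) with value 44.69; rounding to a feasible lattice point costs some objective.
(m,n)=(2,3): 1·2+5·3=17≤19, 6·2+4·3=24≤24, objective 43.
(m,n)=(1,3): 1·1+5·3=16≤19, 6·1+4·3=18≤24, objective 35.
(m,n)=(2,2): 1·2+5·2=12≤19, 6·2+4·2=20≤24, objective 34.
Maximum is 43 at (m,n)=(2,3).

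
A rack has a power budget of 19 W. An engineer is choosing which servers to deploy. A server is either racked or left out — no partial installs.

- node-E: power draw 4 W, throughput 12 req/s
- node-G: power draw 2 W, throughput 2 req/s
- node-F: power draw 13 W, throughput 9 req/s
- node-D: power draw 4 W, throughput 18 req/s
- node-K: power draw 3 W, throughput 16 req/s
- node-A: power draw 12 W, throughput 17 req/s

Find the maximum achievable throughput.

Allowing fractional choices, the relaxed optimum would be about 57.3, but servers are indivisible.
node-E + node-D + node-K: power draw 4 + 4 + 3 = 11 ≤ 19, throughput 12 + 18 + 16 = 46.
node-D + node-K + node-A: power draw 4 + 3 + 12 = 19 ≤ 19, throughput 18 + 16 + 17 = 51.
node-E + node-G + node-D + node-K: power draw 4 + 2 + 4 + 3 = 13 ≤ 19, throughput 12 + 2 + 18 + 16 = 48.
Best is node-D, node-K, and node-A with total throughput 51.

51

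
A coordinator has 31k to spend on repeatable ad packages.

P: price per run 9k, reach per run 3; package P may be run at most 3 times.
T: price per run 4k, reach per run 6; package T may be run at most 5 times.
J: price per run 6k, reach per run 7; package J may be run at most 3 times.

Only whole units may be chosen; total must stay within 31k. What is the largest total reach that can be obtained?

Take 3×T and 3×J: price 30 ≤ 31, reach 3·6 + 3·7 = 39.
No other integer combination yields more.

39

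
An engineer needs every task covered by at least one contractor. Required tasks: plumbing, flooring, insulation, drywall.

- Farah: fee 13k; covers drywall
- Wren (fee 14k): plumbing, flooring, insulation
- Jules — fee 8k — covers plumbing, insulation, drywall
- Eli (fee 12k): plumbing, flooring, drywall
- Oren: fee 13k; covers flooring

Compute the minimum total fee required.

This is an integer covering problem.
Choose Jules and Eli: together they cover plumbing, flooring, insulation, drywall — every task.
Total fee: 8 + 12 = 20.
No cover costs less than 20.

20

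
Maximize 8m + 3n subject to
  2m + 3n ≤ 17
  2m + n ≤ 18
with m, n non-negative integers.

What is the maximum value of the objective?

64

(m,n)=(8,0): 2·8+3·0=16≤17, 2·8+1·0=16≤18, objective 64.
(m,n)=(7,1): 2·7+3·1=17≤17, 2·7+1·1=15≤18, objective 59.
The best lattice point is (8,0), giving 64.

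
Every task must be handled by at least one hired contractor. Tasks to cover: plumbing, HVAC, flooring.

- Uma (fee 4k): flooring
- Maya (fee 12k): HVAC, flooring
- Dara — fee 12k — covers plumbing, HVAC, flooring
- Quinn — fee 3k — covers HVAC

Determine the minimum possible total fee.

12

Dara alone covers plumbing, HVAC, flooring — every task.
Total fee: 12.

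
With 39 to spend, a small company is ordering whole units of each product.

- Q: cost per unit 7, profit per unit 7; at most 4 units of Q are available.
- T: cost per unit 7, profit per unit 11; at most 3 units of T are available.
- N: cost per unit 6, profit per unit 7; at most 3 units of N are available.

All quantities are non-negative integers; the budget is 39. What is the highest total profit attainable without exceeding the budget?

54

1×Q, 2×T, and 3×N: cost 39 ≤ 39, profit 1·7 + 2·11 + 3·7 = 50.
3×T and 3×N: cost 39 ≤ 39, profit 3·11 + 3·7 = 54.
Best is 54.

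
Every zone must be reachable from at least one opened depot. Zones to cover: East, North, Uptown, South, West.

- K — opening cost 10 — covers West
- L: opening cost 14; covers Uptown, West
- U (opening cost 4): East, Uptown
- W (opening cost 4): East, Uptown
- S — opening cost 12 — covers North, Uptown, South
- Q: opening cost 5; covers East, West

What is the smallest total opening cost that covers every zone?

Choose S and Q: together they cover East, North, Uptown, South, West — every zone.
Total opening cost: 12 + 5 = 17.

17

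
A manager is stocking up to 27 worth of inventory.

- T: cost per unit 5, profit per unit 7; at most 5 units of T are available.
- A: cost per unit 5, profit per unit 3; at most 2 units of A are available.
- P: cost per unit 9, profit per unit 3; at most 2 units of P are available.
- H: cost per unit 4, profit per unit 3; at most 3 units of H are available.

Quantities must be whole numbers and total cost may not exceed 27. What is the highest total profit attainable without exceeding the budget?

This is a bounded integer knapsack.
T has the best ratio (7/5); taking only T gives at most 5×7 = 35 (stopped by the cost limit).
Optimal: 5×T: cost 25 ≤ 27, profit 5·7 = 35.

35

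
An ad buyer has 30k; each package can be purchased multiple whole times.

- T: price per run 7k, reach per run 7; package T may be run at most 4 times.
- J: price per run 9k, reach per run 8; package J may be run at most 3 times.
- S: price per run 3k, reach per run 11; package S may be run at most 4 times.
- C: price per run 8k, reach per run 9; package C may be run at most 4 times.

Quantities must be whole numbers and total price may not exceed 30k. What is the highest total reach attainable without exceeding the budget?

62

This is a bounded integer knapsack.
Take 4×S and 2×C: price 28 ≤ 30, reach 4·11 + 2·9 = 62.
S has the best ratio (11/3) and is taken to its limit of 4; remaining capacity is filled optimally with the others.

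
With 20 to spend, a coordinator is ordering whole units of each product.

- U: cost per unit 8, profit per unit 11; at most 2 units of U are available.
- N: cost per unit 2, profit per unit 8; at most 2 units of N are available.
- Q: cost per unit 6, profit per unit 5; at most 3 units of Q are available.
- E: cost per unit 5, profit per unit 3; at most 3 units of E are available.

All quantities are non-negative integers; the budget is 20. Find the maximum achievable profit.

N has the best ratio (8/2); taking only N gives at most 2×8 = 16 (stopped by the supply cap of 2).
Mixing does better — 2×U and 2×N: cost 20 ≤ 20, profit 2·11 + 2·8 = 38.

38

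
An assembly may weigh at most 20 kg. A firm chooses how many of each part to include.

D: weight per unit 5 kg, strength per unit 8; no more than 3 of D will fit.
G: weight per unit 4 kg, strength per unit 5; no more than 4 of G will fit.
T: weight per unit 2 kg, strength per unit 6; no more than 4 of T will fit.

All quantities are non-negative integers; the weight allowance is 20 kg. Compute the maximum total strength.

40

T has the best ratio (6/2); taking only T gives at most 4×6 = 24 (stopped by the supply cap of 4).
Mixing does better — 2×D and 4×T: weight 18 ≤ 20, strength 2·8 + 4·6 = 40.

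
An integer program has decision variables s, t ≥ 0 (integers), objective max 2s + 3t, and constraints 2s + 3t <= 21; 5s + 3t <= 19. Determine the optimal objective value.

(s,t)=(0,6): 2·0+3·6=18≤21, 5·0+3·6=18≤19, objective 18.
(s,t)=(0,5): 2·0+3·5=15≤21, 5·0+3·5=15≤19, objective 15.
Maximum is 18 at (s,t)=(0,6).

18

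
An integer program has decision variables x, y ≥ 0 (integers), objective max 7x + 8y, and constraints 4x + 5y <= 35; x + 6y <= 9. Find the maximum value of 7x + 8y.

(x,y)=(8,0) is feasible, giving 56.
(x,y)=(7,0) is feasible, giving 49.
No feasible integer point exceeds 56.

56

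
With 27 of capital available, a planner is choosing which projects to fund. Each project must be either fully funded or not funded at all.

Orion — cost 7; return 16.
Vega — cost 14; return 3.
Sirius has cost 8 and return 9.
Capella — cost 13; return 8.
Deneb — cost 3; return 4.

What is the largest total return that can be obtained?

Orion + Sirius + Deneb: cost 7 + 8 + 3 = 18 ≤ 27, return 16 + 9 + 4 = 29.
Orion + Sirius: cost 7 + 8 = 15 ≤ 27, return 16 + 9 = 25.
Orion + Capella + Deneb: cost 7 + 13 + 3 = 23 ≤ 27, return 16 + 8 + 4 = 28.
Best is Orion, Sirius, and Deneb with total return 29.

29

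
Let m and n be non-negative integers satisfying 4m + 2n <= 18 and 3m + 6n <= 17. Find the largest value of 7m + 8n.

(m,n)=(3,1) is feasible, giving 29.
(m,n)=(4,0) is feasible, giving 28.
(m,n)=(2,1) is feasible, giving 22.
(m,n)=(3,0) is feasible, giving 21.
Maximum is 29 at (m,n)=(3,1).

29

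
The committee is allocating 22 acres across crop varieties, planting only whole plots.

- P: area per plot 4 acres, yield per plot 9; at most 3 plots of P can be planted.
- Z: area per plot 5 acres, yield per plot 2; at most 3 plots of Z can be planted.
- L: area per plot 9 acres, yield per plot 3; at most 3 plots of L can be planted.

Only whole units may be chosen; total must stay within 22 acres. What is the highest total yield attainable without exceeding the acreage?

This is a bounded integer knapsack.
Take 3×P and 2×Z: area 22 ≤ 22, yield 3·9 + 2·2 = 31.
P has the best ratio (9/4) and is taken to its limit of 3; remaining capacity is filled optimally with the others.

31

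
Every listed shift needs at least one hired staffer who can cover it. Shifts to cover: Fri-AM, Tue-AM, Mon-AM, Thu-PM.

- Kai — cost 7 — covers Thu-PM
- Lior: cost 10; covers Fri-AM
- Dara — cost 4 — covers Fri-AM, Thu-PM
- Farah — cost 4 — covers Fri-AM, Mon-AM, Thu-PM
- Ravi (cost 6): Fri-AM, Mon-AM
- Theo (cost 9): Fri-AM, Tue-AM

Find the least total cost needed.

13

Choose Farah and Theo: together they cover Fri-AM, Tue-AM, Mon-AM, Thu-PM — every shift.
Total cost: 4 + 9 = 13.
No cover costs less than 13.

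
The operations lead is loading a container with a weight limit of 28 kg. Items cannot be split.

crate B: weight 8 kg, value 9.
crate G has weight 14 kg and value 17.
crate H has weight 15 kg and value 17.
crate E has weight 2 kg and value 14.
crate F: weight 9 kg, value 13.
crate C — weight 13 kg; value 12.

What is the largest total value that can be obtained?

44

Allowing fractional choices, the relaxed optimum would be about 47.4, but items are indivisible.
crate G + crate E + crate F: weight 14 + 2 + 9 = 25 ≤ 28, value 17 + 14 + 13 = 44.
crate B + crate G + crate E: weight 8 + 14 + 2 = 24 ≤ 28, value 9 + 17 + 14 = 40.
crate H + crate E + crate F: weight 15 + 2 + 9 = 26 ≤ 28, value 17 + 14 + 13 = 44.
The maximum value is 44; one optimal choice is crate G, crate E, and crate F.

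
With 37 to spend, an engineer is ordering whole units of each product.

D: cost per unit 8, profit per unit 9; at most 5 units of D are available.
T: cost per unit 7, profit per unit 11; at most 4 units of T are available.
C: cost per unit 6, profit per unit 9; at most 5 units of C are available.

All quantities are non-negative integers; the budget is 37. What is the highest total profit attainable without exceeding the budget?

56

T has the best ratio (11/7); taking only T gives at most 4×11 = 44 (stopped by the supply cap of 4).
Mixing does better — 1×T and 5×C: cost 37 ≤ 37, profit 1·11 + 5·9 = 56.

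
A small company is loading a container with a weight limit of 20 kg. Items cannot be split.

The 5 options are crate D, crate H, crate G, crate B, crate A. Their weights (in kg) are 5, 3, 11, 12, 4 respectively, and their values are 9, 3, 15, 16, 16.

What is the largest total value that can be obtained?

This is an integer program with binary decision variables.
crate H + crate G + crate A: weight 3 + 11 + 4 = 18 ≤ 20, value 3 + 15 + 16 = 34.
crate H + crate B + crate A: weight 3 + 12 + 4 = 19 ≤ 20, value 3 + 16 + 16 = 35.
crate D + crate G + crate A: weight 5 + 11 + 4 = 20 ≤ 20, value 9 + 15 + 16 = 40.
Best is crate D, crate G, and crate A with total value 40.

40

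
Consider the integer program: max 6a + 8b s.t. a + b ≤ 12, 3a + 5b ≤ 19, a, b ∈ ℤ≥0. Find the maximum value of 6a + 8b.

36

Relaxing integrality, the LP optimum is 38.00 at (a,b) = (6.33, 0), which is not an integer point.
(a,b)=(6,0) is feasible, giving 36.
(a,b)=(5,0) is feasible, giving 30.
No feasible integer point exceeds 36.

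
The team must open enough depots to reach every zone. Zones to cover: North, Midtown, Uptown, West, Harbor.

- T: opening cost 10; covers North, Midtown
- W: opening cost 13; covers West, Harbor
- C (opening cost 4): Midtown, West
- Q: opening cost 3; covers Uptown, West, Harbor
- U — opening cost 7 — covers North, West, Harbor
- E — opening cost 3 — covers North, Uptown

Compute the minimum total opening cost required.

Choose C, Q, and E: together they cover North, Midtown, Uptown, West, Harbor — every zone.
Total opening cost: 4 + 3 + 3 = 10.
No cover costs less than 10.

10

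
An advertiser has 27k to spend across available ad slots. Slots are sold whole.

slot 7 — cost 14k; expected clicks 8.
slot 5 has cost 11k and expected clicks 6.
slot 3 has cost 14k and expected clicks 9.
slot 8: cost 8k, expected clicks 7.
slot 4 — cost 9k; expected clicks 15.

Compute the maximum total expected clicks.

24

Allowing fractional choices, the relaxed optimum would be about 28.4, but ad slots are indivisible.
slot 7 + slot 4: cost 14 + 9 = 23 ≤ 27, expected clicks 8 + 15 = 23.
slot 8 + slot 4: cost 8 + 9 = 17 ≤ 27, expected clicks 7 + 15 = 22.
slot 3 + slot 4: cost 14 + 9 = 23 ≤ 27, expected clicks 9 + 15 = 24.
Best is slot 3 and slot 4 with total expected clicks 24.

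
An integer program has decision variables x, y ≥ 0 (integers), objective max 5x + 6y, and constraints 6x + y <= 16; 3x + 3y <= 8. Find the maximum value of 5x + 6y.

12

(x,y)=(0,2): 6·0+1·2=2≤16, 3·0+3·2=6≤8, objective 12.
(x,y)=(1,1): 6·1+1·1=7≤16, 3·1+3·1=6≤8, objective 11.
(x,y)=(0,1): 6·0+1·1=1≤16, 3·0+3·1=3≤8, objective 6.
Maximum is 12 at (x,y)=(0,2).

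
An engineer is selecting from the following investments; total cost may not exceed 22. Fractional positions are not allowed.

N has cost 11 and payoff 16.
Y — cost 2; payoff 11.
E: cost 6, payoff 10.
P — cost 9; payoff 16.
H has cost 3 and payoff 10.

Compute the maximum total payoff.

47

Treat it as a binary knapsack problem.
Allowing fractional choices, the relaxed optimum would be about 49.9, but investments are indivisible.
N + Y + P: cost 11 + 2 + 9 = 22 ≤ 22, payoff 16 + 11 + 16 = 43.
Y + E + P + H: cost 2 + 6 + 9 + 3 = 20 ≤ 22, payoff 11 + 10 + 16 + 10 = 47.
N + Y + E + H: cost 11 + 2 + 6 + 3 = 22 ≤ 22, payoff 16 + 11 + 10 + 10 = 47.
The maximum payoff is 47; one optimal choice is Y, E, P, and H.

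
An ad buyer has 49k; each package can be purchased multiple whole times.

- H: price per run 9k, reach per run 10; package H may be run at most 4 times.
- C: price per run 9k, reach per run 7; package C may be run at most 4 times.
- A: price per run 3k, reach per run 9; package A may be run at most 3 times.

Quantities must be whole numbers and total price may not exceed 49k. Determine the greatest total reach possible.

67

A has the best ratio (9/3); taking only A gives at most 3×9 = 27 (stopped by the supply cap of 3).
Mixing does better — 4×H and 3×A: price 45 ≤ 49, reach 4·10 + 3·9 = 67.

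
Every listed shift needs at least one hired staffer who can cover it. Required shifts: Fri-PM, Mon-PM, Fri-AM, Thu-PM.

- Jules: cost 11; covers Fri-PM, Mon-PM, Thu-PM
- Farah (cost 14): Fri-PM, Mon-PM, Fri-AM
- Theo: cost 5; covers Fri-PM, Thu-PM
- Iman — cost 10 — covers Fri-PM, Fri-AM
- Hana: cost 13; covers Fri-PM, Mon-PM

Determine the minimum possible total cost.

19

Choose Farah and Theo: together they cover Fri-PM, Mon-PM, Fri-AM, Thu-PM — every shift.
Total cost: 14 + 5 = 19.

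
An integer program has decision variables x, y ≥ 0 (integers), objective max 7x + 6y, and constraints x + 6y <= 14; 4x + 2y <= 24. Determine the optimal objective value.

42

Relaxing integrality, the LP optimum is 45.64 at (x,y) = (5.27, 1.45), which is not an integer point.
(x,y)=(6,0): 1·6+6·0=6≤14, 4·6+2·0=24≤24, objective 42.
(x,y)=(5,1): 1·5+6·1=11≤14, 4·5+2·1=22≤24, objective 41.
(x,y)=(5,0): 1·5+6·0=5≤14, 4·5+2·0=20≤24, objective 35.
(x,y)=(4,1): 1·4+6·1=10≤14, 4·4+2·1=18≤24, objective 34.
Maximum is 42 at (x,y)=(6,0).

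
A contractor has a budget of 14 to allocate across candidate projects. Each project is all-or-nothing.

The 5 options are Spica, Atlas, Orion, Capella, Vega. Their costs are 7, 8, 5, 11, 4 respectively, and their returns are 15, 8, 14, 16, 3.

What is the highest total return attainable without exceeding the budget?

29

Allowing fractional choices, the relaxed optimum would be about 31.9, but projects are indivisible.
Spica + Orion: cost 7 + 5 = 12 ≤ 14, return 15 + 14 = 29.
Atlas + Orion: cost 8 + 5 = 13 ≤ 14, return 8 + 14 = 22.
Best is Spica and Orion with total return 29.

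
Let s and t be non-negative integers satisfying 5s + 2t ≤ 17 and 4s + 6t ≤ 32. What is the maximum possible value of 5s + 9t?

45

(s,t)=(0,5) is feasible, giving 45.
(s,t)=(1,4) is feasible, giving 41.
(s,t)=(0,4) is feasible, giving 36.
No feasible integer point exceeds 45.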